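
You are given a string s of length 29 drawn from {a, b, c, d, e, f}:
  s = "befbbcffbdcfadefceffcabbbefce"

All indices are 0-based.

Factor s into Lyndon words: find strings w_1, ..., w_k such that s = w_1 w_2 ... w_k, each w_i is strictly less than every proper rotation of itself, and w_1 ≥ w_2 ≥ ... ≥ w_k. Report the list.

emit factor 1: 'bef' (i=0, period=3)
emit factor 2: 'bbcffbdcf' (i=3, period=9)
emit factor 3: 'adefceffc' (i=12, period=9)
emit factor 4: 'abbbefce' (i=21, period=8)

["bef", "bbcffbdcf", "adefceffc", "abbbefce"]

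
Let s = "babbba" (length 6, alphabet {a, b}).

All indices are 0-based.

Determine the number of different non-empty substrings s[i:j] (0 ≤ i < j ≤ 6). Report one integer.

sorted suffixes:
  #0 SA[0]=5  'a'
  #1 SA[1]=1  'abbba'
  #2 SA[2]=4  'ba'
  #3 SA[3]=0  'babbba'
  #4 SA[4]=3  'bba'
  #5 SA[5]=2  'bbba'

SA = [5, 1, 4, 0, 3, 2]
rank  pair      lcp
   1  s[5:],s[1:]  1  'a'
   2  s[1:],s[4:]  0  ''
   3  s[4:],s[0:]  2  'ba'
   4  s[0:],s[3:]  1  'b'
   5  s[3:],s[2:]  2  'bb'

n(n+1)/2 = 6·7/2 = 21
Σ LCP = 0 + 1 + 0 + 2 + 1 + 2 = 6
distinct = 21 − 6 = 15

15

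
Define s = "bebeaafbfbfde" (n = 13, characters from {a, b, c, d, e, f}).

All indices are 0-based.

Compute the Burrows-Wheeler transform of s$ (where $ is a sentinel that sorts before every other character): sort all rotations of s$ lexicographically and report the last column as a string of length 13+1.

eeae$fffdbbabb

rank  rotation        last
    0  $bebeaafbfbfde  e
    1  aafbfbfde$bebe  e
    2  afbfbfde$bebea  a
    3  beaafbfbfde$be  e
    4  bebeaafbfbfde$  $
    5  bfbfde$bebeaaf  f
    6  bfde$bebeaafbf  f
    7  de$bebeaafbfbf  f
    8  e$bebeaafbfbfd  d
    9  eaafbfbfde$beb  b
   10  ebeaafbfbfde$b  b
   11  fbfbfde$bebeaa  a
   12  fbfde$bebeaafb  b
   13  fde$bebeaafbfb  b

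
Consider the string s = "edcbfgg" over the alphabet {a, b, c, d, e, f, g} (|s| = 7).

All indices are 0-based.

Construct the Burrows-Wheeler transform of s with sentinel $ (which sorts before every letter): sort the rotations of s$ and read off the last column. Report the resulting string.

rank  rotation  last
    0  $edcbfgg  g
    1  bfgg$edc  c
    2  cbfgg$ed  d
    3  dcbfgg$e  e
    4  edcbfgg$  $
    5  fgg$edcb  b
    6  g$edcbfg  g
    7  gg$edcbf  f

gcde$bgf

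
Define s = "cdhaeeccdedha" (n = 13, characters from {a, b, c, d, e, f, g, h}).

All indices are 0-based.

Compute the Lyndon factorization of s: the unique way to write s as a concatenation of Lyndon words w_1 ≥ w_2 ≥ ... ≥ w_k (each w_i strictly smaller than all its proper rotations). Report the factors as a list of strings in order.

["cdh", "aeeccdedh", "a"]

emit factor 1: 'cdh' (i=0, period=3)
emit factor 2: 'aeeccdedh' (i=3, period=9)
emit factor 3: 'a' (i=12, period=1)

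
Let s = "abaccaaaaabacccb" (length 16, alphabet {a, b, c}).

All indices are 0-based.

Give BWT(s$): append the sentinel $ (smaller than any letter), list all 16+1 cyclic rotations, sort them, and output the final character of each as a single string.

rank  rotation           last
    0  $abaccaaaaabacccb  b
    1  aaaaabacccb$abacc  c
    2  aaaabacccb$abacca  a
    3  aaabacccb$abaccaa  a
    4  aabacccb$abaccaaa  a
    5  abaccaaaaabacccb$  $
    6  abacccb$abaccaaaa  a
    7  accaaaaabacccb$ab  b
    8  acccb$abaccaaaaab  b
    9  b$abaccaaaaabaccc  c
   10  baccaaaaabacccb$a  a
   11  bacccb$abaccaaaaa  a
   12  caaaaabacccb$abac  c
   13  cb$abaccaaaaabacc  c
   14  ccaaaaabacccb$aba  a
   15  ccb$abaccaaaaabac  c
   16  cccb$abaccaaaaaba  a

bcaaa$abbcaaccaca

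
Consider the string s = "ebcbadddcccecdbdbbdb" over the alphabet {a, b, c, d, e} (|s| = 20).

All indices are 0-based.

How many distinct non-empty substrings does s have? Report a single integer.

rank | idx | suffix
   0 |   4 | adddcccecdbdbbdb
   1 |  19 | b
   2 |   3 | badddcccecdbdbbdb
   3 |  16 | bbdb
   4 |   1 | bcbadddcccecdbdbbdb
   5 |  17 | bdb
   6 |  14 | bdbbdb
   7 |   2 | cbadddcccecdbdbbdb
   8 |   8 | cccecdbdbbdb
   9 |   9 | ccecdbdbbdb
  10 |  12 | cdbdbbdb
  11 |  10 | cecdbdbbdb
  12 |  18 | db
  13 |  15 | dbbdb
  14 |  13 | dbdbbdb
  15 |   7 | dcccecdbdbbdb
  16 |   6 | ddcccecdbdbbdb
  17 |   5 | dddcccecdbdbbdb
  18 |   0 | ebcbadddcccecdbdbbdb
  19 |  11 | ecdbdbbdb

SA = [4, 19, 3, 16, 1, 17, 14, 2, 8, 9, 12, 10, 18, 15, 13, 7, 6, 5, 0, 11]
rank  pair      lcp
   1  s[4:],s[19:]  0  ''
   2  s[19:],s[3:]  1  'b'
   3  s[3:],s[16:]  1  'b'
   4  s[16:],s[1:]  1  'b'
   5  s[1:],s[17:]  1  'b'
   6  s[17:],s[14:]  3  'bdb'
   7  s[14:],s[2:]  0  ''
   8  s[2:],s[8:]  1  'c'
   9  s[8:],s[9:]  2  'cc'
  10  s[9:],s[12:]  1  'c'
  11  s[12:],s[10:]  1  'c'
  12  s[10:],s[18:]  0  ''
  13  s[18:],s[15:]  2  'db'
  14  s[15:],s[13:]  2  'db'
  15  s[13:],s[7:]  1  'd'
  16  s[7:],s[6:]  1  'd'
  17  s[6:],s[5:]  2  'dd'
  18  s[5:],s[0:]  0  ''
  19  s[0:],s[11:]  1  'e'

n(n+1)/2 = 20·21/2 = 210
Σ LCP = 0 + 0 + 1 + 1 + 1 + 1 + 3 + 0 + 1 + 2 + 1 + 1 + 0 + 2 + 2 + 1 + 1 + 2 + 0 + 1 = 21
distinct = 210 − 21 = 189

189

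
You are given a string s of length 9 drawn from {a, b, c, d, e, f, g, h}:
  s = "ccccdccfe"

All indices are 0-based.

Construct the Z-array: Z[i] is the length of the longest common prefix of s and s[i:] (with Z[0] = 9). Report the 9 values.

Z[0]=9
i=1: fresh scan; Z[1]=3 grow→box=[1,4)
i=2: min(r-i=2, Z[1]=3)=2; Z[2]=2
i=3: min(r-i=1, Z[2]=2)=1; Z[3]=1
i=4: fresh scan; Z[4]=0
i=5: fresh scan; Z[5]=2 grow→box=[5,7)
i=6: min(r-i=1, Z[1]=3)=1; Z[6]=1
i=7: fresh scan; Z[7]=0
i=8: fresh scan; Z[8]=0

[9, 3, 2, 1, 0, 2, 1, 0, 0]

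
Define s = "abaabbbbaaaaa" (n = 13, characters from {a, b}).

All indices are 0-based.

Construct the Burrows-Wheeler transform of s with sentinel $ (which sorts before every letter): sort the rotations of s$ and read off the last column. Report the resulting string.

aaaaabb$ababba

rank  rotation        last
    0  $abaabbbbaaaaa  a
    1  a$abaabbbbaaaa  a
    2  aa$abaabbbbaaa  a
    3  aaa$abaabbbbaa  a
    4  aaaa$abaabbbba  a
    5  aaaaa$abaabbbb  b
    6  aabbbbaaaaa$ab  b
    7  abaabbbbaaaaa$  $
    8  abbbbaaaaa$aba  a
    9  baaaaa$abaabbb  b
   10  baabbbbaaaaa$a  a
   11  bbaaaaa$abaabb  b
   12  bbbaaaaa$abaab  b
   13  bbbbaaaaa$abaa  a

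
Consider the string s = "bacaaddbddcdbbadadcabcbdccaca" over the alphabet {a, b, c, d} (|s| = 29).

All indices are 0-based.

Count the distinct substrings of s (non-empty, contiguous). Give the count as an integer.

397

rank→(start, suffix):
  0 → (28, 'a')
  1 → (3, 'aaddbddcdbbadadcabcbdccaca')
  2 → (19, 'abcbdccaca')
  3 → (26, 'aca')
  4 → (1, 'acaaddbddcdbbadadcabcbdccaca')
  5 → (14, 'adadcabcbdccaca')
  6 → (16, 'adcabcbdccaca')
  7 → (4, 'addbddcdbbadadcabcbdccaca')
  8 → (0, 'bacaaddbddcdbbadadcabcbdccaca')
  9 → (13, 'badadcabcbdccaca')
  10 → (12, 'bbadadcabcbdccaca')
  11 → (20, 'bcbdccaca')
  12 → (22, 'bdccaca')
  13 → (7, 'bddcdbbadadcabcbdccaca')
  14 → (27, 'ca')
  15 → (2, 'caaddbddcdbbadadcabcbdccaca')
  16 → (18, 'cabcbdccaca')
  17 → (25, 'caca')
  18 → (21, 'cbdccaca')
  19 → (24, 'ccaca')
  20 → (10, 'cdbbadadcabcbdccaca')
  21 → (15, 'dadcabcbdccaca')
  22 → (11, 'dbbadadcabcbdccaca')
  23 → (6, 'dbddcdbbadadcabcbdccaca')
  24 → (17, 'dcabcbdccaca')
  25 → (23, 'dccaca')
  26 → (9, 'dcdbbadadcabcbdccaca')
  27 → (5, 'ddbddcdbbadadcabcbdccaca')
  28 → (8, 'ddcdbbadadcabcbdccaca')

SA = [28, 3, 19, 26, 1, 14, 16, 4, 0, 13, 12, 20, 22, 7, 27, 2, 18, 25, 21, 24, 10, 15, 11, 6, 17, 23, 9, 5, 8]
[i] adj suffixes → lcp
  [1] 28/3 → 1 ('a')
  [2] 3/19 → 1 ('a')
  [3] 19/26 → 1 ('a')
  [4] 26/1 → 3 ('aca')
  [5] 1/14 → 1 ('a')
  [6] 14/16 → 2 ('ad')
  [7] 16/4 → 2 ('ad')
  [8] 4/0 → 0 ('')
  [9] 0/13 → 2 ('ba')
  [10] 13/12 → 1 ('b')
  [11] 12/20 → 1 ('b')
  [12] 20/22 → 1 ('b')
  [13] 22/7 → 2 ('bd')
  [14] 7/27 → 0 ('')
  [15] 27/2 → 2 ('ca')
  [16] 2/18 → 2 ('ca')
  [17] 18/25 → 2 ('ca')
  [18] 25/21 → 1 ('c')
  [19] 21/24 → 1 ('c')
  [20] 24/10 → 1 ('c')
  [21] 10/15 → 0 ('')
  [22] 15/11 → 1 ('d')
  [23] 11/6 → 2 ('db')
  [24] 6/17 → 1 ('d')
  [25] 17/23 → 2 ('dc')
  [26] 23/9 → 2 ('dc')
  [27] 9/5 → 1 ('d')
  [28] 5/8 → 2 ('dd')

n(n+1)/2 = 29·30/2 = 435
Σ LCP = 0 + 1 + 1 + 1 + 3 + 1 + 2 + 2 + 0 + 2 + 1 + 1 + 1 + 2 + 0 + 2 + 2 + 2 + 1 + 1 + 1 + 0 + 1 + 2 + 1 + 2 + 2 + 1 + 2 = 38
distinct = 435 − 38 = 397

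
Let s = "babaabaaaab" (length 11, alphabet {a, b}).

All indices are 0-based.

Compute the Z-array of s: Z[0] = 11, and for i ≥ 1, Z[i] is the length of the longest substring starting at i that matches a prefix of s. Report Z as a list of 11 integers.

Z[0]=11
i=1: fresh scan; Z[1]=0
i=2: fresh scan; Z[2]=2 grow→box=[2,4)
i=3: min(r-i=1, Z[1]=0)=0; Z[3]=0
i=4: fresh scan; Z[4]=0
i=5: fresh scan; Z[5]=2 grow→box=[5,7)
i=6: min(r-i=1, Z[1]=0)=0; Z[6]=0
i=7: fresh scan; Z[7]=0
i=8: fresh scan; Z[8]=0
i=9: fresh scan; Z[9]=0
i=10: fresh scan; Z[10]=1 grow→box=[10,11)

[11, 0, 2, 0, 0, 2, 0, 0, 0, 0, 1]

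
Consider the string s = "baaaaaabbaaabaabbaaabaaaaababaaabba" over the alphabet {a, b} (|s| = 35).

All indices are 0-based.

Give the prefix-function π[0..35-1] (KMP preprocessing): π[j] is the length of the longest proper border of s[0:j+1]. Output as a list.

[0, 0, 0, 0, 0, 0, 0, 1, 1, 2, 3, 4, 1, 2, 3, 1, 1, 2, 3, 4, 1, 2, 3, 4, 5, 6, 1, 2, 1, 2, 3, 4, 1, 1, 2]

π[0] = 0
j=1 s[j]='a': π[1]=0 (border '')
j=2 s[j]='a': π[2]=0 (border '')
j=3 s[j]='a': π[3]=0 (border '')
j=4 s[j]='a': π[4]=0 (border '')
j=5 s[j]='a': π[5]=0 (border '')
j=6 s[j]='a': π[6]=0 (border '')
j=7 s[j]='b': π[7]=1 (border 'b')
j=8 s[j]='b': k: 1→0; π[8]=1 (border 'b')
j=9 s[j]='a': π[9]=2 (border 'ba')
j=10 s[j]='a': π[10]=3 (border 'baa')
j=11 s[j]='a': π[11]=4 (border 'baaa')
j=12 s[j]='b': k: 4→0; π[12]=1 (border 'b')
j=13 s[j]='a': π[13]=2 (border 'ba')
j=14 s[j]='a': π[14]=3 (border 'baa')
j=15 s[j]='b': k: 3→0; π[15]=1 (border 'b')
j=16 s[j]='b': k: 1→0; π[16]=1 (border 'b')
j=17 s[j]='a': π[17]=2 (border 'ba')
j=18 s[j]='a': π[18]=3 (border 'baa')
j=19 s[j]='a': π[19]=4 (border 'baaa')
j=20 s[j]='b': k: 4→0; π[20]=1 (border 'b')
j=21 s[j]='a': π[21]=2 (border 'ba')
j=22 s[j]='a': π[22]=3 (border 'baa')
j=23 s[j]='a': π[23]=4 (border 'baaa')
j=24 s[j]='a': π[24]=5 (border 'baaaa')
j=25 s[j]='a': π[25]=6 (border 'baaaaa')
j=26 s[j]='b': k: 6→0; π[26]=1 (border 'b')
j=27 s[j]='a': π[27]=2 (border 'ba')
j=28 s[j]='b': k: 2→0; π[28]=1 (border 'b')
j=29 s[j]='a': π[29]=2 (border 'ba')
j=30 s[j]='a': π[30]=3 (border 'baa')
j=31 s[j]='a': π[31]=4 (border 'baaa')
j=32 s[j]='b': k: 4→0; π[32]=1 (border 'b')
j=33 s[j]='b': k: 1→0; π[33]=1 (border 'b')
j=34 s[j]='a': π[34]=2 (border 'ba')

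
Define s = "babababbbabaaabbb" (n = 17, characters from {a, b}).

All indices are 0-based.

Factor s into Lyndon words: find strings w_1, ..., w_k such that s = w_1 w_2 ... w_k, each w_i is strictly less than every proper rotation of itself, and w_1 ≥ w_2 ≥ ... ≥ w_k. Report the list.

emit factor 1: 'b' (i=0, period=1)
emit factor 2: 'abababbb' (i=1, period=8)
emit factor 3: 'ab' (i=9, period=2)
emit factor 4: 'aaabbb' (i=11, period=6)

["b", "abababbb", "ab", "aaabbb"]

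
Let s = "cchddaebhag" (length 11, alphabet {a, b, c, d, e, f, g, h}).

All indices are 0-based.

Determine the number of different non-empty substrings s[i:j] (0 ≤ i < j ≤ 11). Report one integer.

rank | idx | suffix
   0 |   5 | aebhag
   1 |   9 | ag
   2 |   7 | bhag
   3 |   0 | cchddaebhag
   4 |   1 | chddaebhag
   5 |   4 | daebhag
   6 |   3 | ddaebhag
   7 |   6 | ebhag
   8 |  10 | g
   9 |   8 | hag
  10 |   2 | hddaebhag

SA = [5, 9, 7, 0, 1, 4, 3, 6, 10, 8, 2]
i: (SA[i-1],SA[i]) lcp shared
  1: (5,9) 1 'a'
  2: (9,7) 0 ''
  3: (7,0) 0 ''
  4: (0,1) 1 'c'
  5: (1,4) 0 ''
  6: (4,3) 1 'd'
  7: (3,6) 0 ''
  8: (6,10) 0 ''
  9: (10,8) 0 ''
  10: (8,2) 1 'h'

n(n+1)/2 = 11·12/2 = 66
Σ LCP = 0 + 1 + 0 + 0 + 1 + 0 + 1 + 0 + 0 + 0 + 1 = 4
distinct = 66 − 4 = 62

62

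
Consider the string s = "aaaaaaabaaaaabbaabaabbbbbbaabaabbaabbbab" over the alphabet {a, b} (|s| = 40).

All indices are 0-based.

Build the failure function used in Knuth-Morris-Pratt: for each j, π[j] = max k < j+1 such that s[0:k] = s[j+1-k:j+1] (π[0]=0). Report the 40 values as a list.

[0, 1, 2, 3, 4, 5, 6, 0, 1, 2, 3, 4, 5, 0, 0, 1, 2, 0, 1, 2, 0, 0, 0, 0, 0, 0, 1, 2, 0, 1, 2, 0, 0, 1, 2, 0, 0, 0, 1, 0]

π[0] = 0
j=1 s[j]='a': π[1]=1 (border 'a')
j=2 s[j]='a': π[2]=2 (border 'aa')
j=3 s[j]='a': π[3]=3 (border 'aaa')
j=4 s[j]='a': π[4]=4 (border 'aaaa')
j=5 s[j]='a': π[5]=5 (border 'aaaaa')
j=6 s[j]='a': π[6]=6 (border 'aaaaaa')
j=7 s[j]='b': k: 6→5→4→3→2→1→0; π[7]=0 (border '')
j=8 s[j]='a': π[8]=1 (border 'a')
j=9 s[j]='a': π[9]=2 (border 'aa')
j=10 s[j]='a': π[10]=3 (border 'aaa')
j=11 s[j]='a': π[11]=4 (border 'aaaa')
j=12 s[j]='a': π[12]=5 (border 'aaaaa')
j=13 s[j]='b': k: 5→4→3→2→1→0; π[13]=0 (border '')
j=14 s[j]='b': π[14]=0 (border '')
j=15 s[j]='a': π[15]=1 (border 'a')
j=16 s[j]='a': π[16]=2 (border 'aa')
j=17 s[j]='b': k: 2→1→0; π[17]=0 (border '')
j=18 s[j]='a': π[18]=1 (border 'a')
j=19 s[j]='a': π[19]=2 (border 'aa')
j=20 s[j]='b': k: 2→1→0; π[20]=0 (border '')
j=21 s[j]='b': π[21]=0 (border '')
j=22 s[j]='b': π[22]=0 (border '')
j=23 s[j]='b': π[23]=0 (border '')
j=24 s[j]='b': π[24]=0 (border '')
j=25 s[j]='b': π[25]=0 (border '')
j=26 s[j]='a': π[26]=1 (border 'a')
j=27 s[j]='a': π[27]=2 (border 'aa')
j=28 s[j]='b': k: 2→1→0; π[28]=0 (border '')
j=29 s[j]='a': π[29]=1 (border 'a')
j=30 s[j]='a': π[30]=2 (border 'aa')
j=31 s[j]='b': k: 2→1→0; π[31]=0 (border '')
j=32 s[j]='b': π[32]=0 (border '')
j=33 s[j]='a': π[33]=1 (border 'a')
j=34 s[j]='a': π[34]=2 (border 'aa')
j=35 s[j]='b': k: 2→1→0; π[35]=0 (border '')
j=36 s[j]='b': π[36]=0 (border '')
j=37 s[j]='b': π[37]=0 (border '')
j=38 s[j]='a': π[38]=1 (border 'a')
j=39 s[j]='b': k: 1→0; π[39]=0 (border '')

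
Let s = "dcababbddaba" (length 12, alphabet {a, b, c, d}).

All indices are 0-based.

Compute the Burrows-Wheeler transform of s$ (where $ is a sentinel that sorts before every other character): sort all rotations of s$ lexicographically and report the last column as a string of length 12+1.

abdcbaaabdd$b

rank  rotation       last
    0  $dcababbddaba  a
    1  a$dcababbddab  b
    2  aba$dcababbdd  d
    3  ababbddaba$dc  c
    4  abbddaba$dcab  b
    5  ba$dcababbdda  a
    6  babbddaba$dca  a
    7  bbddaba$dcaba  a
    8  bddaba$dcabab  b
    9  cababbddaba$d  d
   10  daba$dcababbd  d
   11  dcababbddaba$  $
   12  ddaba$dcababb  b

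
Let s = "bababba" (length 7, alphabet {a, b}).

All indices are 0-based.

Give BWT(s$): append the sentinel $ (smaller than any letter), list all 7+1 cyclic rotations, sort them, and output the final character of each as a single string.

abbbb$aa

rank  rotation  last
    0  $bababba  a
    1  a$bababb  b
    2  ababba$b  b
    3  abba$bab  b
    4  ba$babab  b
    5  bababba$  $
    6  babba$ba  a
    7  bba$baba  a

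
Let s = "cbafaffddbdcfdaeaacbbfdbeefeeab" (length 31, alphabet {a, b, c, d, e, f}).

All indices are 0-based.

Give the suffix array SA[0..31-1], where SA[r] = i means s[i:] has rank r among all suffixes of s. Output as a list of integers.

[16, 29, 17, 14, 2, 4, 30, 1, 19, 9, 23, 20, 0, 18, 11, 13, 8, 22, 10, 7, 15, 28, 27, 24, 25, 3, 12, 21, 6, 26, 5]

sorted suffixes:
  #0 SA[0]=16  'aacbbfdbeefeeab'
  #1 SA[1]=29  'ab'
  #2 SA[2]=17  'acbbfdbeefeeab'
  #3 SA[3]=14  'aeaacbbfdbeefeeab'
  #4 SA[4]=2  'afaffddbdcfdaeaacbbfdbeefeeab'
  #5 SA[5]=4  'affddbdcfdaeaacbbfdbeefeeab'
  #6 SA[6]=30  'b'
  #7 SA[7]=1  'bafaffddbdcfdaeaacbbfdbeefeeab'
  #8 SA[8]=19  'bbfdbeefeeab'
  #9 SA[9]=9  'bdcfdaeaacbbfdbeefeeab'
  #10 SA[10]=23  'beefeeab'
  #11 SA[11]=20  'bfdbeefeeab'
  #12 SA[12]=0  'cbafaffddbdcfdaeaacbbfdbeefeeab'
  #13 SA[13]=18  'cbbfdbeefeeab'
  #14 SA[14]=11  'cfdaeaacbbfdbeefeeab'
  #15 SA[15]=13  'daeaacbbfdbeefeeab'
  #16 SA[16]=8  'dbdcfdaeaacbbfdbeefeeab'
  #17 SA[17]=22  'dbeefeeab'
  #18 SA[18]=10  'dcfdaeaacbbfdbeefeeab'
  #19 SA[19]=7  'ddbdcfdaeaacbbfdbeefeeab'
  #20 SA[20]=15  'eaacbbfdbeefeeab'
  #21 SA[21]=28  'eab'
  #22 SA[22]=27  'eeab'
  #23 SA[23]=24  'eefeeab'
  #24 SA[24]=25  'efeeab'
  #25 SA[25]=3  'faffddbdcfdaeaacbbfdbeefeeab'
  #26 SA[26]=12  'fdaeaacbbfdbeefeeab'
  #27 SA[27]=21  'fdbeefeeab'
  #28 SA[28]=6  'fddbdcfdaeaacbbfdbeefeeab'
  #29 SA[29]=26  'feeab'
  #30 SA[30]=5  'ffddbdcfdaeaacbbfdbeefeeab'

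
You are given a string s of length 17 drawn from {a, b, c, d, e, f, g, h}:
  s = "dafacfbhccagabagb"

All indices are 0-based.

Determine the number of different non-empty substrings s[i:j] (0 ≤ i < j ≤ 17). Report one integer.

142

sorted suffixes:
  #0 SA[0]=12  'abagb'
  #1 SA[1]=3  'acfbhccagabagb'
  #2 SA[2]=1  'afacfbhccagabagb'
  #3 SA[3]=10  'agabagb'
  #4 SA[4]=14  'agb'
  #5 SA[5]=16  'b'
  #6 SA[6]=13  'bagb'
  #7 SA[7]=6  'bhccagabagb'
  #8 SA[8]=9  'cagabagb'
  #9 SA[9]=8  'ccagabagb'
  #10 SA[10]=4  'cfbhccagabagb'
  #11 SA[11]=0  'dafacfbhccagabagb'
  #12 SA[12]=2  'facfbhccagabagb'
  #13 SA[13]=5  'fbhccagabagb'
  #14 SA[14]=11  'gabagb'
  #15 SA[15]=15  'gb'
  #16 SA[16]=7  'hccagabagb'

SA = [12, 3, 1, 10, 14, 16, 13, 6, 9, 8, 4, 0, 2, 5, 11, 15, 7]
rank  pair      lcp
   1  s[12:],s[3:]  1  'a'
   2  s[3:],s[1:]  1  'a'
   3  s[1:],s[10:]  1  'a'
   4  s[10:],s[14:]  2  'ag'
   5  s[14:],s[16:]  0  ''
   6  s[16:],s[13:]  1  'b'
   7  s[13:],s[6:]  1  'b'
   8  s[6:],s[9:]  0  ''
   9  s[9:],s[8:]  1  'c'
  10  s[8:],s[4:]  1  'c'
  11  s[4:],s[0:]  0  ''
  12  s[0:],s[2:]  0  ''
  13  s[2:],s[5:]  1  'f'
  14  s[5:],s[11:]  0  ''
  15  s[11:],s[15:]  1  'g'
  16  s[15:],s[7:]  0  ''

n(n+1)/2 = 17·18/2 = 153
Σ LCP = 0 + 1 + 1 + 1 + 2 + 0 + 1 + 1 + 0 + 1 + 1 + 0 + 0 + 1 + 0 + 1 + 0 = 11
distinct = 153 − 11 = 142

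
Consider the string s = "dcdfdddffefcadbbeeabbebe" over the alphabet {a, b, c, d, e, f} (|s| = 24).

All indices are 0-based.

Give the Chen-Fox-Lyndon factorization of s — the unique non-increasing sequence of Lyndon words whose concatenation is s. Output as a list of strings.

emit factor 1: 'd' (i=0, period=1)
emit factor 2: 'cdfdddffef' (i=1, period=10)
emit factor 3: 'c' (i=11, period=1)
emit factor 4: 'adbbee' (i=12, period=6)
emit factor 5: 'abbebe' (i=18, period=6)

["d", "cdfdddffef", "c", "adbbee", "abbebe"]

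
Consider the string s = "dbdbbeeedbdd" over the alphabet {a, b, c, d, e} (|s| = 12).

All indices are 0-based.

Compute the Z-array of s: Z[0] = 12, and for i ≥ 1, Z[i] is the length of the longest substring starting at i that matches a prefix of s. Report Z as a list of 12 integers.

Z[0]=12
i=1: fresh scan; Z[1]=0
i=2: fresh scan; Z[2]=2 scan→box=[2,4)
i=3: min(r-i=1, Z[1]=0)=0; Z[3]=0
i=4: fresh scan; Z[4]=0
i=5: fresh scan; Z[5]=0
i=6: fresh scan; Z[6]=0
i=7: fresh scan; Z[7]=0
i=8: fresh scan; Z[8]=3 scan→box=[8,11)
i=9: min(r-i=2, Z[1]=0)=0; Z[9]=0
i=10: min(r-i=1, Z[2]=2)=1; Z[10]=1
i=11: fresh scan; Z[11]=1 scan→box=[11,12)

[12, 0, 2, 0, 0, 0, 0, 0, 3, 0, 1, 1]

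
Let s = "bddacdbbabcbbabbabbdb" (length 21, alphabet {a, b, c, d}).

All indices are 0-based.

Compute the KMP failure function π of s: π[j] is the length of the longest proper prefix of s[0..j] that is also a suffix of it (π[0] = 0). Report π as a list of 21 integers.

[0, 0, 0, 0, 0, 0, 1, 1, 0, 1, 0, 1, 1, 0, 1, 1, 0, 1, 1, 2, 1]

π[0] = 0
j=1 s[j]='d': π[1]=0 (border '')
j=2 s[j]='d': π[2]=0 (border '')
j=3 s[j]='a': π[3]=0 (border '')
j=4 s[j]='c': π[4]=0 (border '')
j=5 s[j]='d': π[5]=0 (border '')
j=6 s[j]='b': π[6]=1 (border 'b')
j=7 s[j]='b': k: 1→0; π[7]=1 (border 'b')
j=8 s[j]='a': k: 1→0; π[8]=0 (border '')
j=9 s[j]='b': π[9]=1 (border 'b')
j=10 s[j]='c': k: 1→0; π[10]=0 (border '')
j=11 s[j]='b': π[11]=1 (border 'b')
j=12 s[j]='b': k: 1→0; π[12]=1 (border 'b')
j=13 s[j]='a': k: 1→0; π[13]=0 (border '')
j=14 s[j]='b': π[14]=1 (border 'b')
j=15 s[j]='b': k: 1→0; π[15]=1 (border 'b')
j=16 s[j]='a': k: 1→0; π[16]=0 (border '')
j=17 s[j]='b': π[17]=1 (border 'b')
j=18 s[j]='b': k: 1→0; π[18]=1 (border 'b')
j=19 s[j]='d': π[19]=2 (border 'bd')
j=20 s[j]='b': k: 2→0; π[20]=1 (border 'b')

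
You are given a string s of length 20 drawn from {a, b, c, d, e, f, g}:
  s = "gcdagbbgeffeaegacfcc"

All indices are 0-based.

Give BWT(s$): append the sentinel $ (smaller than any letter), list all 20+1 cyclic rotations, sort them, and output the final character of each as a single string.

rank  rotation               last
    0  $gcdagbbgeffeaegacfcc  c
    1  acfcc$gcdagbbgeffeaeg  g
    2  aegacfcc$gcdagbbgeffe  e
    3  agbbgeffeaegacfcc$gcd  d
    4  bbgeffeaegacfcc$gcdag  g
    5  bgeffeaegacfcc$gcdagb  b
    6  c$gcdagbbgeffeaegacfc  c
    7  cc$gcdagbbgeffeaegacf  f
    8  cdagbbgeffeaegacfcc$g  g
    9  cfcc$gcdagbbgeffeaega  a
   10  dagbbgeffeaegacfcc$gc  c
   11  eaegacfcc$gcdagbbgeff  f
   12  effeaegacfcc$gcdagbbg  g
   13  egacfcc$gcdagbbgeffea  a
   14  fcc$gcdagbbgeffeaegac  c
   15  feaegacfcc$gcdagbbgef  f
   16  ffeaegacfcc$gcdagbbge  e
   17  gacfcc$gcdagbbgeffeae  e
   18  gbbgeffeaegacfcc$gcda  a
   19  gcdagbbgeffeaegacfcc$  $
   20  geffeaegacfcc$gcdagbb  b

cgedgbcfgacfgacfeea$b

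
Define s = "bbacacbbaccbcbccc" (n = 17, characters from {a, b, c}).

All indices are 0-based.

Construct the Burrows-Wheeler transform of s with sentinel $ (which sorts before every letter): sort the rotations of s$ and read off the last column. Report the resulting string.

cbcbbb$ccccaacbcab

rank  rotation            last
    0  $bbacacbbaccbcbccc  c
    1  acacbbaccbcbccc$bb  b
    2  acbbaccbcbccc$bbac  c
    3  accbcbccc$bbacacbb  b
    4  bacacbbaccbcbccc$b  b
    5  baccbcbccc$bbacacb  b
    6  bbacacbbaccbcbccc$  $
    7  bbaccbcbccc$bbacac  c
    8  bcbccc$bbacacbbacc  c
    9  bccc$bbacacbbaccbc  c
   10  c$bbacacbbaccbcbcc  c
   11  cacbbaccbcbccc$bba  a
   12  cbbaccbcbccc$bbaca  a
   13  cbcbccc$bbacacbbac  c
   14  cbccc$bbacacbbaccb  b
   15  cc$bbacacbbaccbcbc  c
   16  ccbcbccc$bbacacbba  a
   17  ccc$bbacacbbaccbcb  b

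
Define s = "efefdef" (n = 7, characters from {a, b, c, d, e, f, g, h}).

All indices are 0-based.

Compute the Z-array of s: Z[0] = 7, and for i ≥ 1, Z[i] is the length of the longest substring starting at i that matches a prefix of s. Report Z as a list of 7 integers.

[7, 0, 2, 0, 0, 2, 0]

Z[0]=7
i=1: outside box; Z[1]=0
i=2: outside box; Z[2]=2 extend→box=[2,4)
i=3: min(r-i=1, Z[1]=0)=0; Z[3]=0
i=4: outside box; Z[4]=0
i=5: outside box; Z[5]=2 extend→box=[5,7)
i=6: min(r-i=1, Z[1]=0)=0; Z[6]=0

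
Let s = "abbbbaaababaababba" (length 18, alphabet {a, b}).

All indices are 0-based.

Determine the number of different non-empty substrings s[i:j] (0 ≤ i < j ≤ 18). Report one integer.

rank→(start, suffix):
  0 → (17, 'a')
  1 → (5, 'aaababaababba')
  2 → (6, 'aababaababba')
  3 → (11, 'aababba')
  4 → (9, 'abaababba')
  5 → (7, 'ababaababba')
  6 → (12, 'ababba')
  7 → (14, 'abba')
  8 → (0, 'abbbbaaababaababba')
  9 → (16, 'ba')
  10 → (4, 'baaababaababba')
  11 → (10, 'baababba')
  12 → (8, 'babaababba')
  13 → (13, 'babba')
  14 → (15, 'bba')
  15 → (3, 'bbaaababaababba')
  16 → (2, 'bbbaaababaababba')
  17 → (1, 'bbbbaaababaababba')

SA = [17, 5, 6, 11, 9, 7, 12, 14, 0, 16, 4, 10, 8, 13, 15, 3, 2, 1]
rank  pair      lcp
   1  s[17:],s[5:]  1  'a'
   2  s[5:],s[6:]  2  'aa'
   3  s[6:],s[11:]  5  'aabab'
   4  s[11:],s[9:]  1  'a'
   5  s[9:],s[7:]  3  'aba'
   6  s[7:],s[12:]  4  'abab'
   7  s[12:],s[14:]  2  'ab'
   8  s[14:],s[0:]  3  'abb'
   9  s[0:],s[16:]  0  ''
  10  s[16:],s[4:]  2  'ba'
  11  s[4:],s[10:]  3  'baa'
  12  s[10:],s[8:]  2  'ba'
  13  s[8:],s[13:]  3  'bab'
  14  s[13:],s[15:]  1  'b'
  15  s[15:],s[3:]  3  'bba'
  16  s[3:],s[2:]  2  'bb'
  17  s[2:],s[1:]  3  'bbb'

n(n+1)/2 = 18·19/2 = 171
Σ LCP = 0 + 1 + 2 + 5 + 1 + 3 + 4 + 2 + 3 + 0 + 2 + 3 + 2 + 3 + 1 + 3 + 2 + 3 = 40
distinct = 171 − 40 = 131

131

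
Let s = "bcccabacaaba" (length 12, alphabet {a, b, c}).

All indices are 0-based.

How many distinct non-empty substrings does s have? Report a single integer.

rank | idx | suffix
   0 |  11 | a
   1 |   8 | aaba
   2 |   9 | aba
   3 |   4 | abacaaba
   4 |   6 | acaaba
   5 |  10 | ba
   6 |   5 | bacaaba
   7 |   0 | bcccabacaaba
   8 |   7 | caaba
   9 |   3 | cabacaaba
  10 |   2 | ccabacaaba
  11 |   1 | cccabacaaba

SA = [11, 8, 9, 4, 6, 10, 5, 0, 7, 3, 2, 1]
rank  pair      lcp
   1  s[11:],s[8:]  1  'a'
   2  s[8:],s[9:]  1  'a'
   3  s[9:],s[4:]  3  'aba'
   4  s[4:],s[6:]  1  'a'
   5  s[6:],s[10:]  0  ''
   6  s[10:],s[5:]  2  'ba'
   7  s[5:],s[0:]  1  'b'
   8  s[0:],s[7:]  0  ''
   9  s[7:],s[3:]  2  'ca'
  10  s[3:],s[2:]  1  'c'
  11  s[2:],s[1:]  2  'cc'

n(n+1)/2 = 12·13/2 = 78
Σ LCP = 0 + 1 + 1 + 3 + 1 + 0 + 2 + 1 + 0 + 2 + 1 + 2 = 14
distinct = 78 − 14 = 64

64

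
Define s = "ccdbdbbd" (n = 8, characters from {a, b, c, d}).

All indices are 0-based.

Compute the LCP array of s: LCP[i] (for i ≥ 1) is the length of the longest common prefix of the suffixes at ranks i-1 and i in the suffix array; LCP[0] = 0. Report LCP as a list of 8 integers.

rank | idx | suffix
   0 |   5 | bbd
   1 |   6 | bd
   2 |   3 | bdbbd
   3 |   0 | ccdbdbbd
   4 |   1 | cdbdbbd
   5 |   7 | d
   6 |   4 | dbbd
   7 |   2 | dbdbbd

SA = [5, 6, 3, 0, 1, 7, 4, 2]
[i] adj suffixes → lcp
  [1] 5/6 → 1 ('b')
  [2] 6/3 → 2 ('bd')
  [3] 3/0 → 0 ('')
  [4] 0/1 → 1 ('c')
  [5] 1/7 → 0 ('')
  [6] 7/4 → 1 ('d')
  [7] 4/2 → 2 ('db')

[0, 1, 2, 0, 1, 0, 1, 2]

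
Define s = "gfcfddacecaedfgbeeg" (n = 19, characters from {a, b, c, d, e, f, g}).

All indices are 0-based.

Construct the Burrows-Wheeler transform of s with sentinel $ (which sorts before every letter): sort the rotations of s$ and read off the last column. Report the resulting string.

rank  rotation              last
    0  $gfcfddacecaedfgbeeg  g
    1  acecaedfgbeeg$gfcfdd  d
    2  aedfgbeeg$gfcfddacec  c
    3  beeg$gfcfddacecaedfg  g
    4  caedfgbeeg$gfcfddace  e
    5  cecaedfgbeeg$gfcfdda  a
    6  cfddacecaedfgbeeg$gf  f
    7  dacecaedfgbeeg$gfcfd  d
    8  ddacecaedfgbeeg$gfcf  f
    9  dfgbeeg$gfcfddacecae  e
   10  ecaedfgbeeg$gfcfddac  c
   11  edfgbeeg$gfcfddaceca  a
   12  eeg$gfcfddacecaedfgb  b
   13  eg$gfcfddacecaedfgbe  e
   14  fcfddacecaedfgbeeg$g  g
   15  fddacecaedfgbeeg$gfc  c
   16  fgbeeg$gfcfddacecaed  d
   17  g$gfcfddacecaedfgbee  e
   18  gbeeg$gfcfddacecaedf  f
   19  gfcfddacecaedfgbeeg$  $

gdcgeafdfecabegcdef$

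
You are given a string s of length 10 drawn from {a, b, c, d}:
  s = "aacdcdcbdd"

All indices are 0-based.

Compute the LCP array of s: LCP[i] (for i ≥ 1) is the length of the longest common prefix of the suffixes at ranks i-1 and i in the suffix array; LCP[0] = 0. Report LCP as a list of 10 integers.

sorted suffixes:
  #0 SA[0]=0  'aacdcdcbdd'
  #1 SA[1]=1  'acdcdcbdd'
  #2 SA[2]=7  'bdd'
  #3 SA[3]=6  'cbdd'
  #4 SA[4]=4  'cdcbdd'
  #5 SA[5]=2  'cdcdcbdd'
  #6 SA[6]=9  'd'
  #7 SA[7]=5  'dcbdd'
  #8 SA[8]=3  'dcdcbdd'
  #9 SA[9]=8  'dd'

SA = [0, 1, 7, 6, 4, 2, 9, 5, 3, 8]
i: (SA[i-1],SA[i]) lcp shared
  1: (0,1) 1 'a'
  2: (1,7) 0 ''
  3: (7,6) 0 ''
  4: (6,4) 1 'c'
  5: (4,2) 3 'cdc'
  6: (2,9) 0 ''
  7: (9,5) 1 'd'
  8: (5,3) 2 'dc'
  9: (3,8) 1 'd'

[0, 1, 0, 0, 1, 3, 0, 1, 2, 1]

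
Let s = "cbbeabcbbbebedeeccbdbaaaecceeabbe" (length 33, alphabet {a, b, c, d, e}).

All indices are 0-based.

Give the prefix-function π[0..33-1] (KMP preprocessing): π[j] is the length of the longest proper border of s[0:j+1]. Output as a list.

[0, 0, 0, 0, 0, 0, 1, 2, 3, 0, 0, 0, 0, 0, 0, 0, 1, 1, 2, 0, 0, 0, 0, 0, 0, 1, 1, 0, 0, 0, 0, 0, 0]

π[0] = 0
j=1 s[j]='b': π[1]=0 (border '')
j=2 s[j]='b': π[2]=0 (border '')
j=3 s[j]='e': π[3]=0 (border '')
j=4 s[j]='a': π[4]=0 (border '')
j=5 s[j]='b': π[5]=0 (border '')
j=6 s[j]='c': π[6]=1 (border 'c')
j=7 s[j]='b': π[7]=2 (border 'cb')
j=8 s[j]='b': π[8]=3 (border 'cbb')
j=9 s[j]='b': k: 3→0; π[9]=0 (border '')
j=10 s[j]='e': π[10]=0 (border '')
j=11 s[j]='b': π[11]=0 (border '')
j=12 s[j]='e': π[12]=0 (border '')
j=13 s[j]='d': π[13]=0 (border '')
j=14 s[j]='e': π[14]=0 (border '')
j=15 s[j]='e': π[15]=0 (border '')
j=16 s[j]='c': π[16]=1 (border 'c')
j=17 s[j]='c': k: 1→0; π[17]=1 (border 'c')
j=18 s[j]='b': π[18]=2 (border 'cb')
j=19 s[j]='d': k: 2→0; π[19]=0 (border '')
j=20 s[j]='b': π[20]=0 (border '')
j=21 s[j]='a': π[21]=0 (border '')
j=22 s[j]='a': π[22]=0 (border '')
j=23 s[j]='a': π[23]=0 (border '')
j=24 s[j]='e': π[24]=0 (border '')
j=25 s[j]='c': π[25]=1 (border 'c')
j=26 s[j]='c': k: 1→0; π[26]=1 (border 'c')
j=27 s[j]='e': k: 1→0; π[27]=0 (border '')
j=28 s[j]='e': π[28]=0 (border '')
j=29 s[j]='a': π[29]=0 (border '')
j=30 s[j]='b': π[30]=0 (border '')
j=31 s[j]='b': π[31]=0 (border '')
j=32 s[j]='e': π[32]=0 (border '')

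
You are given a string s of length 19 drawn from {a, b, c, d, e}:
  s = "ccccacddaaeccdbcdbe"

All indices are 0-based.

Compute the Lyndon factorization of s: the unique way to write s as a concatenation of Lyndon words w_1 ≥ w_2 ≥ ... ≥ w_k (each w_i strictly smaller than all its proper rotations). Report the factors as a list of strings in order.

["c", "c", "c", "c", "acdd", "aaeccdbcdbe"]

emit factor 1: 'c' (i=0, period=1)
emit factor 2: 'c' (i=1, period=1)
emit factor 3: 'c' (i=2, period=1)
emit factor 4: 'c' (i=3, period=1)
emit factor 5: 'acdd' (i=4, period=4)
emit factor 6: 'aaeccdbcdbe' (i=8, period=11)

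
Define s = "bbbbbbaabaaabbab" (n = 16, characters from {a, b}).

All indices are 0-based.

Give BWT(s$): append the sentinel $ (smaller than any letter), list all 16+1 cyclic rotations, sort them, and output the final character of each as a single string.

bbbabaaaabbbabbb$

rank  rotation           last
    0  $bbbbbbaabaaabbab  b
    1  aaabbab$bbbbbbaab  b
    2  aabaaabbab$bbbbbb  b
    3  aabbab$bbbbbbaaba  a
    4  ab$bbbbbbaabaaabb  b
    5  abaaabbab$bbbbbba  a
    6  abbab$bbbbbbaabaa  a
    7  b$bbbbbbaabaaabba  a
    8  baaabbab$bbbbbbaa  a
    9  baabaaabbab$bbbbb  b
   10  bab$bbbbbbaabaaab  b
   11  bbaabaaabbab$bbbb  b
   12  bbab$bbbbbbaabaaa  a
   13  bbbaabaaabbab$bbb  b
   14  bbbbaabaaabbab$bb  b
   15  bbbbbaabaaabbab$b  b
   16  bbbbbbaabaaabbab$  $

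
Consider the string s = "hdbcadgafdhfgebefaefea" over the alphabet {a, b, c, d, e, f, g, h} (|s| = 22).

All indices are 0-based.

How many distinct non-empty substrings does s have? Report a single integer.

rank | idx | suffix
   0 |  21 | a
   1 |   4 | adgafdhfgebefaefea
   2 |  17 | aefea
   3 |   7 | afdhfgebefaefea
   4 |   2 | bcadgafdhfgebefaefea
   5 |  14 | befaefea
   6 |   3 | cadgafdhfgebefaefea
   7 |   1 | dbcadgafdhfgebefaefea
   8 |   5 | dgafdhfgebefaefea
   9 |   9 | dhfgebefaefea
  10 |  20 | ea
  11 |  13 | ebefaefea
  12 |  15 | efaefea
  13 |  18 | efea
  14 |  16 | faefea
  15 |   8 | fdhfgebefaefea
  16 |  19 | fea
  17 |  11 | fgebefaefea
  18 |   6 | gafdhfgebefaefea
  19 |  12 | gebefaefea
  20 |   0 | hdbcadgafdhfgebefaefea
  21 |  10 | hfgebefaefea

SA = [21, 4, 17, 7, 2, 14, 3, 1, 5, 9, 20, 13, 15, 18, 16, 8, 19, 11, 6, 12, 0, 10]
i: (SA[i-1],SA[i]) lcp shared
  1: (21,4) 1 'a'
  2: (4,17) 1 'a'
  3: (17,7) 1 'a'
  4: (7,2) 0 ''
  5: (2,14) 1 'b'
  6: (14,3) 0 ''
  7: (3,1) 0 ''
  8: (1,5) 1 'd'
  9: (5,9) 1 'd'
  10: (9,20) 0 ''
  11: (20,13) 1 'e'
  12: (13,15) 1 'e'
  13: (15,18) 2 'ef'
  14: (18,16) 0 ''
  15: (16,8) 1 'f'
  16: (8,19) 1 'f'
  17: (19,11) 1 'f'
  18: (11,6) 0 ''
  19: (6,12) 1 'g'
  20: (12,0) 0 ''
  21: (0,10) 1 'h'

n(n+1)/2 = 22·23/2 = 253
Σ LCP = 0 + 1 + 1 + 1 + 0 + 1 + 0 + 0 + 1 + 1 + 0 + 1 + 1 + 2 + 0 + 1 + 1 + 1 + 0 + 1 + 0 + 1 = 15
distinct = 253 − 15 = 238

238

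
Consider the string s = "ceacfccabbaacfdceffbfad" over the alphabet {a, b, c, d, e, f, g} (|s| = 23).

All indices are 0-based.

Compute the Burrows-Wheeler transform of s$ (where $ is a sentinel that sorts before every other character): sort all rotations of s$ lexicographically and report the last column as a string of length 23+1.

rank  rotation                  last
    0  $ceacfccabbaacfdceffbfad  d
    1  aacfdceffbfad$ceacfccabb  b
    2  abbaacfdceffbfad$ceacfcc  c
    3  acfccabbaacfdceffbfad$ce  e
    4  acfdceffbfad$ceacfccabba  a
    5  ad$ceacfccabbaacfdceffbf  f
    6  baacfdceffbfad$ceacfccab  b
    7  bbaacfdceffbfad$ceacfcca  a
    8  bfad$ceacfccabbaacfdceff  f
    9  cabbaacfdceffbfad$ceacfc  c
   10  ccabbaacfdceffbfad$ceacf  f
   11  ceacfccabbaacfdceffbfad$  $
   12  ceffbfad$ceacfccabbaacfd  d
   13  cfccabbaacfdceffbfad$cea  a
   14  cfdceffbfad$ceacfccabbaa  a
   15  d$ceacfccabbaacfdceffbfa  a
   16  dceffbfad$ceacfccabbaacf  f
   17  eacfccabbaacfdceffbfad$c  c
   18  effbfad$ceacfccabbaacfdc  c
   19  fad$ceacfccabbaacfdceffb  b
   20  fbfad$ceacfccabbaacfdcef  f
   21  fccabbaacfdceffbfad$ceac  c
   22  fdceffbfad$ceacfccabbaac  c
   23  ffbfad$ceacfccabbaacfdce  e

dbceafbafcf$daaafccbfcce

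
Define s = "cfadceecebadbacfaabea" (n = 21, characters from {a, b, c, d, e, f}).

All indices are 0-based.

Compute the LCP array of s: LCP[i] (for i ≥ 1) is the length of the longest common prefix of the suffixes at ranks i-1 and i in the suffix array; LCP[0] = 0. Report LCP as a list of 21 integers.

rank | idx | suffix
   0 |  20 | a
   1 |  16 | aabea
   2 |  17 | abea
   3 |  13 | acfaabea
   4 |  10 | adbacfaabea
   5 |   2 | adceecebadbacfaabea
   6 |  12 | bacfaabea
   7 |   9 | badbacfaabea
   8 |  18 | bea
   9 |   7 | cebadbacfaabea
  10 |   4 | ceecebadbacfaabea
  11 |  14 | cfaabea
  12 |   0 | cfadceecebadbacfaabea
  13 |  11 | dbacfaabea
  14 |   3 | dceecebadbacfaabea
  15 |  19 | ea
  16 |   8 | ebadbacfaabea
  17 |   6 | ecebadbacfaabea
  18 |   5 | eecebadbacfaabea
  19 |  15 | faabea
  20 |   1 | fadceecebadbacfaabea

SA = [20, 16, 17, 13, 10, 2, 12, 9, 18, 7, 4, 14, 0, 11, 3, 19, 8, 6, 5, 15, 1]
rank  pair      lcp
   1  s[20:],s[16:]  1  'a'
   2  s[16:],s[17:]  1  'a'
   3  s[17:],s[13:]  1  'a'
   4  s[13:],s[10:]  1  'a'
   5  s[10:],s[2:]  2  'ad'
   6  s[2:],s[12:]  0  ''
   7  s[12:],s[9:]  2  'ba'
   8  s[9:],s[18:]  1  'b'
   9  s[18:],s[7:]  0  ''
  10  s[7:],s[4:]  2  'ce'
  11  s[4:],s[14:]  1  'c'
  12  s[14:],s[0:]  3  'cfa'
  13  s[0:],s[11:]  0  ''
  14  s[11:],s[3:]  1  'd'
  15  s[3:],s[19:]  0  ''
  16  s[19:],s[8:]  1  'e'
  17  s[8:],s[6:]  1  'e'
  18  s[6:],s[5:]  1  'e'
  19  s[5:],s[15:]  0  ''
  20  s[15:],s[1:]  2  'fa'

[0, 1, 1, 1, 1, 2, 0, 2, 1, 0, 2, 1, 3, 0, 1, 0, 1, 1, 1, 0, 2]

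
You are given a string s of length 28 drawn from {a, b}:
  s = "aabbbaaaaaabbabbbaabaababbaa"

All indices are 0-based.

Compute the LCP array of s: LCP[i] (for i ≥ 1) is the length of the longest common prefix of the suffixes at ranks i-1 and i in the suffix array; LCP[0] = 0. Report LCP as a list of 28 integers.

[0, 1, 2, 5, 4, 3, 2, 4, 3, 4, 1, 3, 2, 4, 3, 6, 0, 3, 3, 5, 2, 4, 1, 4, 4, 3, 2, 5]

rank | idx | suffix
   0 |  27 | a
   1 |  26 | aa
   2 |   5 | aaaaaabbabbbaabaababbaa
   3 |   6 | aaaaabbabbbaabaababbaa
   4 |   7 | aaaabbabbbaabaababbaa
   5 |   8 | aaabbabbbaabaababbaa
   6 |  17 | aabaababbaa
   7 |  20 | aababbaa
   8 |   9 | aabbabbbaabaababbaa
   9 |   0 | aabbbaaaaaabbabbbaabaababbaa
  10 |  18 | abaababbaa
  11 |  21 | ababbaa
  12 |  23 | abbaa
  13 |  10 | abbabbbaabaababbaa
  14 |   1 | abbbaaaaaabbabbbaabaababbaa
  15 |  13 | abbbaabaababbaa
  16 |  25 | baa
  17 |   4 | baaaaaabbabbbaabaababbaa
  18 |  16 | baabaababbaa
  19 |  19 | baababbaa
  20 |  22 | babbaa
  21 |  12 | babbbaabaababbaa
  22 |  24 | bbaa
  23 |   3 | bbaaaaaabbabbbaabaababbaa
  24 |  15 | bbaabaababbaa
  25 |  11 | bbabbbaabaababbaa
  26 |   2 | bbbaaaaaabbabbbaabaababbaa
  27 |  14 | bbbaabaababbaa

SA = [27, 26, 5, 6, 7, 8, 17, 20, 9, 0, 18, 21, 23, 10, 1, 13, 25, 4, 16, 19, 22, 12, 24, 3, 15, 11, 2, 14]
rank  pair      lcp
   1  s[27:],s[26:]  1  'a'
   2  s[26:],s[5:]  2  'aa'
   3  s[5:],s[6:]  5  'aaaaa'
   4  s[6:],s[7:]  4  'aaaa'
   5  s[7:],s[8:]  3  'aaa'
   6  s[8:],s[17:]  2  'aa'
   7  s[17:],s[20:]  4  'aaba'
   8  s[20:],s[9:]  3  'aab'
   9  s[9:],s[0:]  4  'aabb'
  10  s[0:],s[18:]  1  'a'
  11  s[18:],s[21:]  3  'aba'
  12  s[21:],s[23:]  2  'ab'
  13  s[23:],s[10:]  4  'abba'
  14  s[10:],s[1:]  3  'abb'
  15  s[1:],s[13:]  6  'abbbaa'
  16  s[13:],s[25:]  0  ''
  17  s[25:],s[4:]  3  'baa'
  18  s[4:],s[16:]  3  'baa'
  19  s[16:],s[19:]  5  'baaba'
  20  s[19:],s[22:]  2  'ba'
  21  s[22:],s[12:]  4  'babb'
  22  s[12:],s[24:]  1  'b'
  23  s[24:],s[3:]  4  'bbaa'
  24  s[3:],s[15:]  4  'bbaa'
  25  s[15:],s[11:]  3  'bba'
  26  s[11:],s[2:]  2  'bb'
  27  s[2:],s[14:]  5  'bbbaa'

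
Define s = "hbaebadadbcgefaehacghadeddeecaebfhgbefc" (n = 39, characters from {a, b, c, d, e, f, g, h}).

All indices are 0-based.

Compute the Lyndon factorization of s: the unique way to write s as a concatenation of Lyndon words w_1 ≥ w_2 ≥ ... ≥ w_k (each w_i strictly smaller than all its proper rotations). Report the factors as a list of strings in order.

["h", "b", "aeb", "adadbcgefaeh", "acghadeddeecaebfhgbefc"]

emit factor 1: 'h' (i=0, period=1)
emit factor 2: 'b' (i=1, period=1)
emit factor 3: 'aeb' (i=2, period=3)
emit factor 4: 'adadbcgefaeh' (i=5, period=12)
emit factor 5: 'acghadeddeecaebfhgbefc' (i=17, period=22)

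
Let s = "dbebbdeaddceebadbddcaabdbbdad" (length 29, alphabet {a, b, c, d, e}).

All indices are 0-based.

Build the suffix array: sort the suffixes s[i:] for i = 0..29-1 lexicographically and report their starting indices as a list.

[20, 21, 27, 14, 7, 13, 24, 3, 25, 22, 16, 4, 1, 19, 10, 28, 26, 23, 15, 0, 18, 9, 17, 8, 5, 6, 12, 2, 11]

rank→(start, suffix):
  0 → (20, 'aabdbbdad')
  1 → (21, 'abdbbdad')
  2 → (27, 'ad')
  3 → (14, 'adbddcaabdbbdad')
  4 → (7, 'addceebadbddcaabdbbdad')
  5 → (13, 'badbddcaabdbbdad')
  6 → (24, 'bbdad')
  7 → (3, 'bbdeaddceebadbddcaabdbbdad')
  8 → (25, 'bdad')
  9 → (22, 'bdbbdad')
  10 → (16, 'bddcaabdbbdad')
  11 → (4, 'bdeaddceebadbddcaabdbbdad')
  12 → (1, 'bebbdeaddceebadbddcaabdbbdad')
  13 → (19, 'caabdbbdad')
  14 → (10, 'ceebadbddcaabdbbdad')
  15 → (28, 'd')
  16 → (26, 'dad')
  17 → (23, 'dbbdad')
  18 → (15, 'dbddcaabdbbdad')
  19 → (0, 'dbebbdeaddceebadbddcaabdbbdad')
  20 → (18, 'dcaabdbbdad')
  21 → (9, 'dceebadbddcaabdbbdad')
  22 → (17, 'ddcaabdbbdad')
  23 → (8, 'ddceebadbddcaabdbbdad')
  24 → (5, 'deaddceebadbddcaabdbbdad')
  25 → (6, 'eaddceebadbddcaabdbbdad')
  26 → (12, 'ebadbddcaabdbbdad')
  27 → (2, 'ebbdeaddceebadbddcaabdbbdad')
  28 → (11, 'eebadbddcaabdbbdad')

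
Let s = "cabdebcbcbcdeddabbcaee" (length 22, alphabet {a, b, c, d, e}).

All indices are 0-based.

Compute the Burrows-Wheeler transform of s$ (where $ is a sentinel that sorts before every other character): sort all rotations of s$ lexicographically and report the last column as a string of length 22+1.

rank  rotation                 last
    0  $cabdebcbcbcdeddabbcaee  e
    1  abbcaee$cabdebcbcbcdedd  d
    2  abdebcbcbcdeddabbcaee$c  c
    3  aee$cabdebcbcbcdeddabbc  c
    4  bbcaee$cabdebcbcbcdedda  a
    5  bcaee$cabdebcbcbcdeddab  b
    6  bcbcbcdeddabbcaee$cabde  e
    7  bcbcdeddabbcaee$cabdebc  c
    8  bcdeddabbcaee$cabdebcbc  c
    9  bdebcbcbcdeddabbcaee$ca  a
   10  cabdebcbcbcdeddabbcaee$  $
   11  caee$cabdebcbcbcdeddabb  b
   12  cbcbcdeddabbcaee$cabdeb  b
   13  cbcdeddabbcaee$cabdebcb  b
   14  cdeddabbcaee$cabdebcbcb  b
   15  dabbcaee$cabdebcbcbcded  d
   16  ddabbcaee$cabdebcbcbcde  e
   17  debcbcbcdeddabbcaee$cab  b
   18  deddabbcaee$cabdebcbcbc  c
   19  e$cabdebcbcbcdeddabbcae  e
   20  ebcbcbcdeddabbcaee$cabd  d
   21  eddabbcaee$cabdebcbcbcd  d
   22  ee$cabdebcbcbcdeddabbca  a

edccabecca$bbbbdebcedda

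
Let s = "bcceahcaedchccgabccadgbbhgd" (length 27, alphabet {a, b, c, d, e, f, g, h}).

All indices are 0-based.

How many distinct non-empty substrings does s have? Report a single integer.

rank | idx | suffix
   0 |  15 | abccadgbbhgd
   1 |  19 | adgbbhgd
   2 |   7 | aedchccgabccadgbbhgd
   3 |   4 | ahcaedchccgabccadgbbhgd
   4 |  22 | bbhgd
   5 |  16 | bccadgbbhgd
   6 |   0 | bcceahcaedchccgabccadgbbhgd
   7 |  23 | bhgd
   8 |  18 | cadgbbhgd
   9 |   6 | caedchccgabccadgbbhgd
  10 |  17 | ccadgbbhgd
  11 |   1 | cceahcaedchccgabccadgbbhgd
  12 |  12 | ccgabccadgbbhgd
  13 |   2 | ceahcaedchccgabccadgbbhgd
  14 |  13 | cgabccadgbbhgd
  15 |  10 | chccgabccadgbbhgd
  16 |  26 | d
  17 |   9 | dchccgabccadgbbhgd
  18 |  20 | dgbbhgd
  19 |   3 | eahcaedchccgabccadgbbhgd
  20 |   8 | edchccgabccadgbbhgd
  21 |  14 | gabccadgbbhgd
  22 |  21 | gbbhgd
  23 |  25 | gd
  24 |   5 | hcaedchccgabccadgbbhgd
  25 |  11 | hccgabccadgbbhgd
  26 |  24 | hgd

SA = [15, 19, 7, 4, 22, 16, 0, 23, 18, 6, 17, 1, 12, 2, 13, 10, 26, 9, 20, 3, 8, 14, 21, 25, 5, 11, 24]
i: (SA[i-1],SA[i]) lcp shared
  1: (15,19) 1 'a'
  2: (19,7) 1 'a'
  3: (7,4) 1 'a'
  4: (4,22) 0 ''
  5: (22,16) 1 'b'
  6: (16,0) 3 'bcc'
  7: (0,23) 1 'b'
  8: (23,18) 0 ''
  9: (18,6) 2 'ca'
  10: (6,17) 1 'c'
  11: (17,1) 2 'cc'
  12: (1,12) 2 'cc'
  13: (12,2) 1 'c'
  14: (2,13) 1 'c'
  15: (13,10) 1 'c'
  16: (10,26) 0 ''
  17: (26,9) 1 'd'
  18: (9,20) 1 'd'
  19: (20,3) 0 ''
  20: (3,8) 1 'e'
  21: (8,14) 0 ''
  22: (14,21) 1 'g'
  23: (21,25) 1 'g'
  24: (25,5) 0 ''
  25: (5,11) 2 'hc'
  26: (11,24) 1 'h'

n(n+1)/2 = 27·28/2 = 378
Σ LCP = 0 + 1 + 1 + 1 + 0 + 1 + 3 + 1 + 0 + 2 + 1 + 2 + 2 + 1 + 1 + 1 + 0 + 1 + 1 + 0 + 1 + 0 + 1 + 1 + 0 + 2 + 1 = 26
distinct = 378 − 26 = 352

352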